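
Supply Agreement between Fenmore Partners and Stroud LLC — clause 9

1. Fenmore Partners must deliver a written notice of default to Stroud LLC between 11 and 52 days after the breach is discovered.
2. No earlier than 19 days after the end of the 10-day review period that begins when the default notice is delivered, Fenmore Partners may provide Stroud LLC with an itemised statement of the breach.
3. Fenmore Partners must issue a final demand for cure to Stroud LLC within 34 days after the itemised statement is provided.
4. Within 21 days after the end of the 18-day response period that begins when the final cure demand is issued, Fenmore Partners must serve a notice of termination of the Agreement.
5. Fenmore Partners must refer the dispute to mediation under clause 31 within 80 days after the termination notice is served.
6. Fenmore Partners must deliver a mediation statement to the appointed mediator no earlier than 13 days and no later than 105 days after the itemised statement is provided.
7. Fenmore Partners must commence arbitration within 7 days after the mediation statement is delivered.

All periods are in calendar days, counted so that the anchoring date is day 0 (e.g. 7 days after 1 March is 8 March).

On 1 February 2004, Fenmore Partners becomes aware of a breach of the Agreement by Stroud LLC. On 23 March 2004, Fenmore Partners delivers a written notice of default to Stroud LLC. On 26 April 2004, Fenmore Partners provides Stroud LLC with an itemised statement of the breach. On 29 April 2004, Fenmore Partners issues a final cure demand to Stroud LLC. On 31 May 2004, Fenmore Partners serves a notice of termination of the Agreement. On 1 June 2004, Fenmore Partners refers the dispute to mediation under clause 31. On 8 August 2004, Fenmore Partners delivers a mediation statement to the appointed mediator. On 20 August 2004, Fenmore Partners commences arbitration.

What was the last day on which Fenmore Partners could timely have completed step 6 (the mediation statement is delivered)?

Step 6 runs from 26 April 2004, when the itemised statement is provided. The window is 13–105 days after 26 April 2004; it closes on 9 August 2004.

9 August 2004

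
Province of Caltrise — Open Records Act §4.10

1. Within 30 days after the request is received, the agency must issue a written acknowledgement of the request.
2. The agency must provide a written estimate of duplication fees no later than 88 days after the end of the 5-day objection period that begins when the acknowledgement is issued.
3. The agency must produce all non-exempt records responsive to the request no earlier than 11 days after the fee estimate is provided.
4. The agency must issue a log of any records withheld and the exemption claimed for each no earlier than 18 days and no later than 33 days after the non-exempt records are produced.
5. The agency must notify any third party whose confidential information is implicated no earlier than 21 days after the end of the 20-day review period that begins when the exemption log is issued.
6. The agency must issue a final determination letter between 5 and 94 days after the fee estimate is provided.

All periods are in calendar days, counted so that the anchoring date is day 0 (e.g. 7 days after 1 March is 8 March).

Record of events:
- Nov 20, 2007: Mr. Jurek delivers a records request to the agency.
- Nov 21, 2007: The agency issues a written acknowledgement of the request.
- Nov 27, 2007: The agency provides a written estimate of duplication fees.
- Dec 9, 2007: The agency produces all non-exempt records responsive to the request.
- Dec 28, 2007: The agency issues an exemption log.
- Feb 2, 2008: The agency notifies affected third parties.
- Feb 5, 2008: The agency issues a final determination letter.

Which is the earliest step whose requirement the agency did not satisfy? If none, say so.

Step 5

Step 1: 30 days after Nov 20, 2007 (when the request is received) is Dec 20, 2007; done Nov 21, 2007 — timely.
Step 2: 88 days after Nov 26, 2007 (end of the 5-day objection period, which began when the acknowledgement is issued on Nov 21, 2007) is Feb 22, 2008; Nov 27, 2007 is within that limit.
Step 3: the earliest permitted date is 11 days after Nov 27, 2007 (when the fee estimate is provided), i.e. Dec 8, 2007; done Dec 9, 2007 — permitted.
Step 4: the window is 18–33 days after Dec 9, 2007 (when the non-exempt records are produced), so Dec 27, 2007 through Jan 11, 2008; done Dec 28, 2007, which is between those dates.
Step 5: the earliest permitted date is 21 days after Jan 17, 2008 (end of the 20-day review period, which began when the exemption log is issued on Dec 28, 2007), i.e. Feb 7, 2008; Feb 2, 2008 is 5 days before the earliest permitted date.
Later steps need not be reached.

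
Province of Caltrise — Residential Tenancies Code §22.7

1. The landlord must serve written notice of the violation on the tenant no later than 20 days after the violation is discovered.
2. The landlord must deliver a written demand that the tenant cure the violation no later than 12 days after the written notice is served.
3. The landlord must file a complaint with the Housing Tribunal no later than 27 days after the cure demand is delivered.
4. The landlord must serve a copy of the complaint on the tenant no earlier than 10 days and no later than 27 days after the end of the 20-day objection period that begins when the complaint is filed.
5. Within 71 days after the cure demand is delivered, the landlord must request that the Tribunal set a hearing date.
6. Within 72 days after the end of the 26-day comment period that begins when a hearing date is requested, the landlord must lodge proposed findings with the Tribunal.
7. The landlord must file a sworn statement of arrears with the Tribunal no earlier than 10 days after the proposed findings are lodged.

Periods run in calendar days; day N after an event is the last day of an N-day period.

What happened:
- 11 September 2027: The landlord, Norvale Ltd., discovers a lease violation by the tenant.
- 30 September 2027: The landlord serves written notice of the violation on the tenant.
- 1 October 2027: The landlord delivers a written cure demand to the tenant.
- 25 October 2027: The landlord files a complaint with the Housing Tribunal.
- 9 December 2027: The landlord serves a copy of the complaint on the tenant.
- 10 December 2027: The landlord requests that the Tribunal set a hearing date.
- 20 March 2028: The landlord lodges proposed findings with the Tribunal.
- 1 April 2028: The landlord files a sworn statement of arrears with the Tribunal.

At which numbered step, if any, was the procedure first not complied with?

Step 1: 20 days after 11 September 2027 (when the violation is discovered) is 1 October 2027; done 30 September 2027 — timely.
Step 2: 12 days after 30 September 2027 (when the written notice is served) is 12 October 2027; 1 October 2027 is within that limit.
Step 3: 27 days after 1 October 2027 (when the cure demand is delivered) is 28 October 2027; 25 October 2027 is within that limit.
Step 4: the window is 10–27 days after 14 November 2027 (end of the 20-day objection period, which began when the complaint is filed on 25 October 2027), so 24 November 2027 through 11 December 2027; done 9 December 2027 — within the window.
Step 5: 71 days after 1 October 2027 (when the cure demand is delivered) is 11 December 2027; done 10 December 2027 — timely.
Step 6: 72 days after 5 January 2028 (end of the 26-day comment period, which began when a hearing date is requested on 10 December 2027) is 17 March 2028; 20 March 2028 misses that deadline by 3 days.
The analysis stops there.

Step 6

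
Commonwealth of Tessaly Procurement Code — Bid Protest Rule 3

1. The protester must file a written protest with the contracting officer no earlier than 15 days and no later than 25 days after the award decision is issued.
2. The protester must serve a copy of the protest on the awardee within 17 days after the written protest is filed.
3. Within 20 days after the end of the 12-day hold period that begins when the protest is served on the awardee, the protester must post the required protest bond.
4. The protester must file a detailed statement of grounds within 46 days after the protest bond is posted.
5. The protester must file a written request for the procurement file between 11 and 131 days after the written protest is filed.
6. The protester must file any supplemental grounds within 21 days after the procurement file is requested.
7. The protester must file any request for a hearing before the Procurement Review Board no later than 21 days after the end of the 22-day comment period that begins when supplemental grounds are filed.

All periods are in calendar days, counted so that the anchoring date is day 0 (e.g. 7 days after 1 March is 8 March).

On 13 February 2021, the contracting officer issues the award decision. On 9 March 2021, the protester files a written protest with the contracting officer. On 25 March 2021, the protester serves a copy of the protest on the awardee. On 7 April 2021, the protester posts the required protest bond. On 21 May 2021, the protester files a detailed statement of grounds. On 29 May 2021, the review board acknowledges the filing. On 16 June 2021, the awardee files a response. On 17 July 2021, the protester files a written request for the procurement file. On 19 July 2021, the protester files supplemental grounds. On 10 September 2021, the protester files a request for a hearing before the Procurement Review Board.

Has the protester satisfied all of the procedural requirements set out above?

(1) the permitted window runs from 13 February 2021 + 15 = 28 February 2021 to 13 February 2021 + 25 = 10 March 2021; done 9 March 2021 — within the window.
(2) due by 9 March 2021 + 17 days = 26 March 2021; done 25 March 2021 — timely.
(3) due by 6 April 2021 + 20 days = 26 April 2021; completed 7 April 2021, before the deadline.
(4) due by 7 April 2021 + 46 days = 23 May 2021; completed 21 May 2021, before the deadline.
(5) the permitted window runs from 9 March 2021 + 11 = 20 March 2021 to 9 March 2021 + 131 = 18 July 2021; 17 July 2021 falls inside that range.
(6) due by 17 July 2021 + 21 days = 7 August 2021; done 19 July 2021 — timely.
(7) due by 10 August 2021 + 21 days = 31 August 2021; done 10 September 2021 — 10 days late.

No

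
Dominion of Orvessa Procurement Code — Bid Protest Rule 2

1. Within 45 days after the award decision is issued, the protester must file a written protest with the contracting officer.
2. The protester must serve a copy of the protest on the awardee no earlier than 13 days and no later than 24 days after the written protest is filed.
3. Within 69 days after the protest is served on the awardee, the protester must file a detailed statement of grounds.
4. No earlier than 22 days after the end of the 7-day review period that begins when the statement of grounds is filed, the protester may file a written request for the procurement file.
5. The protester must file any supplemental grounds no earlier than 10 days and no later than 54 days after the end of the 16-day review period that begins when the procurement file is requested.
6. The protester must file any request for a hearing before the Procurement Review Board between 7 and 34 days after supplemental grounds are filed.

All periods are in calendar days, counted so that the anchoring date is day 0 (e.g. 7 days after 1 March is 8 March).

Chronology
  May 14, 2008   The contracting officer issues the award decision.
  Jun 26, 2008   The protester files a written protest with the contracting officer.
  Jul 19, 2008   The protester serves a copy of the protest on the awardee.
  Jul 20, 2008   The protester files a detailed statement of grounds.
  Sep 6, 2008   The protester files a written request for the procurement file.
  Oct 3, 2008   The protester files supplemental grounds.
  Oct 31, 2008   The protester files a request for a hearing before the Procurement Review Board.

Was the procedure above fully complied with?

Yes

Step 1: 45 days after May 14, 2008 (when the award decision is issued) is Jun 28, 2008; Jun 26, 2008 is within that limit.
Step 2: the window is 13–24 days after Jun 26, 2008 (when the written protest is filed), so Jul 9, 2008 through Jul 20, 2008; done Jul 19, 2008 — within the window.
Step 3: 69 days after Jul 19, 2008 (when the protest is served on the awardee) is Sep 26, 2008; done Jul 20, 2008 — timely.
Step 4: the earliest permitted date is 22 days after Jul 27, 2008 (end of the 7-day review period, which began when the statement of grounds is filed on Jul 20, 2008), i.e. Aug 18, 2008; done Sep 6, 2008 — permitted.
Step 5: the window is 10–54 days after Sep 22, 2008 (end of the 16-day review period, which began when the procurement file is requested on Sep 6, 2008), so Oct 2, 2008 through Nov 15, 2008; done Oct 3, 2008 — within the window.
Step 6: the window is 7–34 days after Oct 3, 2008 (when supplemental grounds are filed), so Oct 10, 2008 through Nov 6, 2008; done Oct 31, 2008, which is between those dates.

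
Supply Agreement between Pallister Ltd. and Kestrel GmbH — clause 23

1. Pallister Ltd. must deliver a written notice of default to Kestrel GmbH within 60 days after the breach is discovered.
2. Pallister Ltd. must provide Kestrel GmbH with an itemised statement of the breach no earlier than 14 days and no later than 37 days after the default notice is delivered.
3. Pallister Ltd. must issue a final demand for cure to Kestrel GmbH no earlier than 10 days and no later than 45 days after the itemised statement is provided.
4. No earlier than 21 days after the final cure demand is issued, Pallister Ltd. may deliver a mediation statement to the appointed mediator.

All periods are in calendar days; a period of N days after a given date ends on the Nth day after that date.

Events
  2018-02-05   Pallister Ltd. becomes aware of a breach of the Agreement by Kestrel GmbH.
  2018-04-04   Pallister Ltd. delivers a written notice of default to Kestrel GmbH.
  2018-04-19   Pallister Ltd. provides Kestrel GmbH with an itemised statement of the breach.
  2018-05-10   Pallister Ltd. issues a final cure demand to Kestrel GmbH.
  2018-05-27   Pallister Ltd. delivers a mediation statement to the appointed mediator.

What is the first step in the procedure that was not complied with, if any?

Step 1: 60 days after 2018-02-05 (when the breach is discovered) is 2018-04-06; 2018-04-04 is within that limit.
Step 2: the window is 14–37 days after 2018-04-04 (when the default notice is delivered), so 2018-04-18 through 2018-05-11; done 2018-04-19, which is between those dates.
Step 3: the window is 10–45 days after 2018-04-19 (when the itemised statement is provided), so 2018-04-29 through 2018-06-03; 2018-05-10 falls inside that range.
Step 4: the earliest permitted date is 21 days after 2018-05-10 (when the final cure demand is issued), i.e. 2018-05-31; 2018-05-27 is 4 days before the earliest permitted date.
The analysis stops there.

Step 4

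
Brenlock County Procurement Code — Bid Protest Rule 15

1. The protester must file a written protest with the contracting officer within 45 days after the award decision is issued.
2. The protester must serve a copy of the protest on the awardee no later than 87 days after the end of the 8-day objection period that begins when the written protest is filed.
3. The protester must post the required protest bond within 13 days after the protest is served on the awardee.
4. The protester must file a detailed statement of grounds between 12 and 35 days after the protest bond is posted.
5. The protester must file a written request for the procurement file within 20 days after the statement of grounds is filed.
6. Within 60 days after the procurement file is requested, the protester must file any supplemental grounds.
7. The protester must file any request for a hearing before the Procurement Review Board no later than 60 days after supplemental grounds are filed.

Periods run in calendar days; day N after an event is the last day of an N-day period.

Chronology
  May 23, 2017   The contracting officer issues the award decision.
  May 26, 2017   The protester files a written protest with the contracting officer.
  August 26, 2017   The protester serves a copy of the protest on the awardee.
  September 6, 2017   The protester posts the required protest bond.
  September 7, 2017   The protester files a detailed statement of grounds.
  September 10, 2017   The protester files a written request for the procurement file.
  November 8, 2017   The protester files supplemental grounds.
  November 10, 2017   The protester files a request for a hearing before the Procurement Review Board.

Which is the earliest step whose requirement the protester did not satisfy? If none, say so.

Step 4

Step 1: 45 days after May 23, 2017 (when the award decision is issued) is July 7, 2017; completed May 26, 2017, before the deadline.
Step 2: 87 days after June 3, 2017 (end of the 8-day objection period, which began when the written protest is filed on May 26, 2017) is August 29, 2017; completed August 26, 2017, before the deadline.
Step 3: 13 days after August 26, 2017 (when the protest is served on the awardee) is September 8, 2017; completed September 6, 2017, before the deadline.
Step 4: the window is 12–35 days after September 6, 2017 (when the protest bond is posted), so September 18, 2017 through October 11, 2017; done September 7, 2017 — 11 days before the window opened.
No need to go further; step 4 was not satisfied.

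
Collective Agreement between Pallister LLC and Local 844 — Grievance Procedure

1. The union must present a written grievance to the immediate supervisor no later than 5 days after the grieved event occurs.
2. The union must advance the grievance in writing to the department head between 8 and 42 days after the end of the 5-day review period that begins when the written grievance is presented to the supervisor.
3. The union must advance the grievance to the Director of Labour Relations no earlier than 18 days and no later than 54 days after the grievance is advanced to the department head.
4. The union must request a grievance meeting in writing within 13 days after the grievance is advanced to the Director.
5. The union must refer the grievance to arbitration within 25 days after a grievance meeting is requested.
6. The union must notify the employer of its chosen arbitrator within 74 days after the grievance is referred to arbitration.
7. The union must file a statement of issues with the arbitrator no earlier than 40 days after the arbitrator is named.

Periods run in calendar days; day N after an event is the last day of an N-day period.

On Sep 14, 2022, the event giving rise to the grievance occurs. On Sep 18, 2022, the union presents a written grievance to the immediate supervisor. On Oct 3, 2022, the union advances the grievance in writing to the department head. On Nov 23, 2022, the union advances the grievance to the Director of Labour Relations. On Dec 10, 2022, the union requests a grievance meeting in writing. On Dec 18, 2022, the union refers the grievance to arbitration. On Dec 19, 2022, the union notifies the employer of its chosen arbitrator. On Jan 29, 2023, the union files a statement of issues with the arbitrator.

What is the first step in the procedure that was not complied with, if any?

Step 4

Step 1 — counting 5 days from Sep 14, 2022 (when the grieved event occurs) gives a deadline of Sep 19, 2022; Sep 18, 2022 is within that limit.
Step 2 — 8 and 42 days from Sep 23, 2022 (end of the 5-day review period, which began when the written grievance is presented to the supervisor on Sep 18, 2022) are Oct 1, 2022 and Nov 4, 2022 respectively; done Oct 3, 2022, which is between those dates.
Step 3 — 18 and 54 days from Oct 3, 2022 (when the grievance is advanced to the department head) are Oct 21, 2022 and Nov 26, 2022 respectively; Nov 23, 2022 falls inside that range.
Step 4 — counting 13 days from Nov 23, 2022 (when the grievance is advanced to the Director) gives a deadline of Dec 6, 2022; Dec 10, 2022 misses that deadline by 4 days.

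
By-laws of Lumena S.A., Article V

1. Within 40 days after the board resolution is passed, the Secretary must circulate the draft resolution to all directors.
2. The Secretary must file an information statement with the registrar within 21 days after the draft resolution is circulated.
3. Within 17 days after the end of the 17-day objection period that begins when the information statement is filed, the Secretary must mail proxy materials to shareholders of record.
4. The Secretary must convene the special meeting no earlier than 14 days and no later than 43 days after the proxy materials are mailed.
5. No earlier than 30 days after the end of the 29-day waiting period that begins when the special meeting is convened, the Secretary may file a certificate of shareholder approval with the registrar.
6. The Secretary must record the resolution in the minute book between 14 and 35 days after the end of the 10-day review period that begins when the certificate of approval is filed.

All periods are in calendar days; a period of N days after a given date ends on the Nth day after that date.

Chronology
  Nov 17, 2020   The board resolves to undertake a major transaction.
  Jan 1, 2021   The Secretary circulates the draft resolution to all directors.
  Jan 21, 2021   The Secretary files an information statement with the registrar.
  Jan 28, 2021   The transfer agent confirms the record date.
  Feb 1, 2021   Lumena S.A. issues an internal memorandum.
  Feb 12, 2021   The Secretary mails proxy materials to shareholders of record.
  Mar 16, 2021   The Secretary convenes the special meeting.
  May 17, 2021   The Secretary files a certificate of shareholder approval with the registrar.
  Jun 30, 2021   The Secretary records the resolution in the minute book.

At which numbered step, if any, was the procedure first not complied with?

Step 1 — counting 40 days from Nov 17, 2020 (when the board resolution is passed) gives a deadline of Dec 27, 2020; done Jan 1, 2021 — 5 days late.

Step 1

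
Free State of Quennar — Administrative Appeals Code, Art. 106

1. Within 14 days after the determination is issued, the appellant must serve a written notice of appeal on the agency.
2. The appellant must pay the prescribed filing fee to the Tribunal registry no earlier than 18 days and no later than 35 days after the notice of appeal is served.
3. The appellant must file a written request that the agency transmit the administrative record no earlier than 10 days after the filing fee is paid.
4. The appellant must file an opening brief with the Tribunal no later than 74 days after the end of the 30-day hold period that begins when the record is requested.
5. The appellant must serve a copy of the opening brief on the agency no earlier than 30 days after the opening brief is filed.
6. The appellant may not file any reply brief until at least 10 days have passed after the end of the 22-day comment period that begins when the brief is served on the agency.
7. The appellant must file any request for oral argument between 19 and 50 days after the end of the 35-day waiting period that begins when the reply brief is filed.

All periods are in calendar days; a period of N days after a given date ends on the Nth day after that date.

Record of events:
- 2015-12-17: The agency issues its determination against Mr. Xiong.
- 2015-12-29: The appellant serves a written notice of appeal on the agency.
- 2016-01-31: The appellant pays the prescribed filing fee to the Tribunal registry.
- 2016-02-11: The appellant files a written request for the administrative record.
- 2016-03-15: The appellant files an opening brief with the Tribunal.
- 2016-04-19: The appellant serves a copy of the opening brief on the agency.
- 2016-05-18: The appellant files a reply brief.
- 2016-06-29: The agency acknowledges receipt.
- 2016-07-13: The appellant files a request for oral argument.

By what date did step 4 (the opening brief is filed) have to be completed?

The record is requested on 2016-02-11; the 30-day hold period therefore ends 2016-03-12, and step 4 runs from that date. 74 days after 2016-03-12 is 2016-05-25.

2016-05-25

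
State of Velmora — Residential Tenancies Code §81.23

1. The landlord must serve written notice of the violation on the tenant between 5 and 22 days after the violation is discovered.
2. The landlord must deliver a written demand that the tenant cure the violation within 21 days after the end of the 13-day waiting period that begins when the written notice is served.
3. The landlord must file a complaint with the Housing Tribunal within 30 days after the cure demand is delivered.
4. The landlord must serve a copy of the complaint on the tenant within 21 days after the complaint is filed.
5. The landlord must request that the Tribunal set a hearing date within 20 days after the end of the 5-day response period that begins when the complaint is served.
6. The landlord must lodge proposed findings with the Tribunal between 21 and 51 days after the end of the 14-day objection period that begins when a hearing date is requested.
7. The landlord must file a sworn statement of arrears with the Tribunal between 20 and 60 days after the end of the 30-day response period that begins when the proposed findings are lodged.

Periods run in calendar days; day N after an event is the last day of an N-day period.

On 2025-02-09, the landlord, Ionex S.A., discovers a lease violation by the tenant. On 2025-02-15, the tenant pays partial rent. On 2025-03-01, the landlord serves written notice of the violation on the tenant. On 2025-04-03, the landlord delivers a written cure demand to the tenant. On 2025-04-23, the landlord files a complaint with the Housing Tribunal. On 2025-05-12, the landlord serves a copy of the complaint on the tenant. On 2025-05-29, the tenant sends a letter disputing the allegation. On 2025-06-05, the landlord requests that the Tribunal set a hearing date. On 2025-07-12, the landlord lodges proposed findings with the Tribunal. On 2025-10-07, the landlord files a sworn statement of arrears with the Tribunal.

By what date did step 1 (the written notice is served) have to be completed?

2025-03-03

Step 1 runs from 2025-02-09, when the violation is discovered. The window is 5–22 days after 2025-02-09; it closes on 2025-03-03.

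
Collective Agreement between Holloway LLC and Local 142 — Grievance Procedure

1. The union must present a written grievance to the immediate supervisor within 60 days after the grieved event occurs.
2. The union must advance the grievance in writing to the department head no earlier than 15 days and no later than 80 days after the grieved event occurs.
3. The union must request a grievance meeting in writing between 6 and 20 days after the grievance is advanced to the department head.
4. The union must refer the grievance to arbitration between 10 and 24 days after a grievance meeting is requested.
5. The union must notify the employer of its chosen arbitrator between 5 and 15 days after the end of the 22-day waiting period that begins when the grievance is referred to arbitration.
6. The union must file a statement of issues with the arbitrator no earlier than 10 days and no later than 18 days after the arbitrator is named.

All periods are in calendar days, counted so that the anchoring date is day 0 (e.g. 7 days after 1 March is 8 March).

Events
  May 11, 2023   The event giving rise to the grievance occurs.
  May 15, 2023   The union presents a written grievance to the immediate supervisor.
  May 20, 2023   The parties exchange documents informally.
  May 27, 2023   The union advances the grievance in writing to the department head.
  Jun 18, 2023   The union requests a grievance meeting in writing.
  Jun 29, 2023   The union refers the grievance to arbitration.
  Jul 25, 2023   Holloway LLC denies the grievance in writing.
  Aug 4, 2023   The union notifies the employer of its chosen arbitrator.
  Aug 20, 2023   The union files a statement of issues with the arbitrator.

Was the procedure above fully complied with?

(1) due by May 11, 2023 + 60 days = Jul 10, 2023; May 15, 2023 is within that limit.
(2) the permitted window runs from May 11, 2023 + 15 = May 26, 2023 to May 11, 2023 + 80 = Jul 30, 2023; done May 27, 2023, which is between those dates.
(3) the permitted window runs from May 27, 2023 + 6 = Jun 2, 2023 to May 27, 2023 + 20 = Jun 16, 2023; Jun 18, 2023 is 2 days past the end of the window.
Later steps need not be reached.

No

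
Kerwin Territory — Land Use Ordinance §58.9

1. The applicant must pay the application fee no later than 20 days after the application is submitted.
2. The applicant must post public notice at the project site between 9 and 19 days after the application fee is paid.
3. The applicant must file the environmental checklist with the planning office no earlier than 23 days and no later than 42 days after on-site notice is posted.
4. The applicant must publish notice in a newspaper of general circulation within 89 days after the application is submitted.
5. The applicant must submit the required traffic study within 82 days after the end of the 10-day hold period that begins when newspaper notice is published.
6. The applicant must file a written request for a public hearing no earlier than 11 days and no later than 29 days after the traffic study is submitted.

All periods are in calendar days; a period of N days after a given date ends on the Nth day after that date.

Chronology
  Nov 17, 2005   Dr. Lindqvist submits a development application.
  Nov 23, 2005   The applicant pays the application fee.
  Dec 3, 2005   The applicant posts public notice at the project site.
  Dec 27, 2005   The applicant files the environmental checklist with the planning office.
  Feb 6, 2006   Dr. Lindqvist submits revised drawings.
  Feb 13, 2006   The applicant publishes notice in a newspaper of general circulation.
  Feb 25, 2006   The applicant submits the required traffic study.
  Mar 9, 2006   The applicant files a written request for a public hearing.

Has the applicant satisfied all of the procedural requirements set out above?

(1) due by Nov 17, 2005 + 20 days = Dec 7, 2005; completed Nov 23, 2005, before the deadline.
(2) the permitted window runs from Nov 23, 2005 + 9 = Dec 2, 2005 to Nov 23, 2005 + 19 = Dec 12, 2005; done Dec 3, 2005, which is between those dates.
(3) the permitted window runs from Dec 3, 2005 + 23 = Dec 26, 2005 to Dec 3, 2005 + 42 = Jan 14, 2006; done Dec 27, 2005, which is between those dates.
(4) due by Nov 17, 2005 + 89 days = Feb 14, 2006; completed Feb 13, 2006, before the deadline.
(5) due by Feb 23, 2006 + 82 days = May 16, 2006; done Feb 25, 2006 — timely.
(6) the permitted window runs from Feb 25, 2006 + 11 = Mar 8, 2006 to Feb 25, 2006 + 29 = Mar 26, 2006; done Mar 9, 2006 — within the window.

Yes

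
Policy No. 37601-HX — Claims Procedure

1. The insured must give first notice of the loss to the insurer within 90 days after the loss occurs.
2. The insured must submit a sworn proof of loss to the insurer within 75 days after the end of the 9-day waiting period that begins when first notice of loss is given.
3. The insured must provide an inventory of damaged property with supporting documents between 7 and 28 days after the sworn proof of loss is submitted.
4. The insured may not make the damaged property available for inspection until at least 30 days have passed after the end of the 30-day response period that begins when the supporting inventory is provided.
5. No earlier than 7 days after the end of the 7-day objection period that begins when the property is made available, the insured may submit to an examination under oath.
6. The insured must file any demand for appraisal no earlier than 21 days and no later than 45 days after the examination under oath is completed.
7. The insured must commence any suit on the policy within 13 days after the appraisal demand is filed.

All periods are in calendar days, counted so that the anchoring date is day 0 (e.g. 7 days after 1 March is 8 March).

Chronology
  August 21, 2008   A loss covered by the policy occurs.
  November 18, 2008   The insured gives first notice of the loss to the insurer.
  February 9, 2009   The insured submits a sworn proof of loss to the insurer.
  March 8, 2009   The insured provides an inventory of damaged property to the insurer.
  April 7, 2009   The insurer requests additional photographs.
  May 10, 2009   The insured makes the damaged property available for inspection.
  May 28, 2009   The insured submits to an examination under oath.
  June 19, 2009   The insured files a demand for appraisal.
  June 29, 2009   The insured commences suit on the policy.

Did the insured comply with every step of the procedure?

Yes

Step 1 — counting 90 days from August 21, 2008 (when the loss occurs) gives a deadline of November 19, 2008; November 18, 2008 is within that limit.
Step 2 — counting 75 days from November 27, 2008 (end of the 9-day waiting period, which began when first notice of loss is given on November 18, 2008) gives a deadline of February 10, 2009; done February 9, 2009 — timely.
Step 3 — 7 and 28 days from February 9, 2009 (when the sworn proof of loss is submitted) are February 16, 2009 and March 9, 2009 respectively; March 8, 2009 falls inside that range.
Step 4 — must wait 30 days from April 7, 2009 (end of the 30-day response period, which began when the supporting inventory is provided on March 8, 2009), so not before May 7, 2009; May 10, 2009 is on or after that date.
Step 5 — must wait 7 days from May 17, 2009 (end of the 7-day objection period, which began when the property is made available on May 10, 2009), so not before May 24, 2009; done May 28, 2009 — permitted.
Step 6 — 21 and 45 days from May 28, 2009 (when the examination under oath is completed) are June 18, 2009 and July 12, 2009 respectively; June 19, 2009 falls inside that range.
Step 7 — counting 13 days from June 19, 2009 (when the appraisal demand is filed) gives a deadline of July 2, 2009; June 29, 2009 is within that limit.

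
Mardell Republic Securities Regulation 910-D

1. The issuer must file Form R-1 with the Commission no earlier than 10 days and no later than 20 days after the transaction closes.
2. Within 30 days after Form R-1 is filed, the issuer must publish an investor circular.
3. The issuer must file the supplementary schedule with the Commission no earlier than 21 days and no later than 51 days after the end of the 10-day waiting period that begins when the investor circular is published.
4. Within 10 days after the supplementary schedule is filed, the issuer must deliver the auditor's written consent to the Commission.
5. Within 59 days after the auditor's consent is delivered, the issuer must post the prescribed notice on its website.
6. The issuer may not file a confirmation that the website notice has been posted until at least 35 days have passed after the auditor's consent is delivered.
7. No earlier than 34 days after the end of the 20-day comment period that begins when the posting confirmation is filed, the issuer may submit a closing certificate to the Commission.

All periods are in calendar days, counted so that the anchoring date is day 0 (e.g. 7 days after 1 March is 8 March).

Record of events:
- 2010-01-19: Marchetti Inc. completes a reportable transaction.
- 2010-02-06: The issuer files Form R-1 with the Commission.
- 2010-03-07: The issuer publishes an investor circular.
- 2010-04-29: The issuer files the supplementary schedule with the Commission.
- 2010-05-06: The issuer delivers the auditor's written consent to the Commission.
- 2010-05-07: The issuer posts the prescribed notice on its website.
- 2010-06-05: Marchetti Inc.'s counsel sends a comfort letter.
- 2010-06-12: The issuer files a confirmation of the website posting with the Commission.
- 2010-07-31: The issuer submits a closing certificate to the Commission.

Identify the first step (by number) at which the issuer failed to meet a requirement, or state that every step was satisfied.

Step 7

Step 1 — 10 and 20 days from 2010-01-19 (when the transaction closes) are 2010-01-29 and 2010-02-08 respectively; done 2010-02-06 — within the window.
Step 2 — counting 30 days from 2010-02-06 (when Form R-1 is filed) gives a deadline of 2010-03-08; done 2010-03-07 — timely.
Step 3 — 21 and 51 days from 2010-03-17 (end of the 10-day waiting period, which began when the investor circular is published on 2010-03-07) are 2010-04-07 and 2010-05-07 respectively; done 2010-04-29 — within the window.
Step 4 — counting 10 days from 2010-04-29 (when the supplementary schedule is filed) gives a deadline of 2010-05-09; completed 2010-05-06, before the deadline.
Step 5 — counting 59 days from 2010-05-06 (when the auditor's consent is delivered) gives a deadline of 2010-07-04; completed 2010-05-07, before the deadline.
Step 6 — must wait 35 days from 2010-05-06 (when the auditor's consent is delivered), so not before 2010-06-10; 2010-06-12 is on or after that date.
Step 7 — must wait 34 days from 2010-07-02 (end of the 20-day comment period, which began when the posting confirmation is filed on 2010-06-12), so not before 2010-08-05; 2010-07-31 is 5 days before the earliest permitted date.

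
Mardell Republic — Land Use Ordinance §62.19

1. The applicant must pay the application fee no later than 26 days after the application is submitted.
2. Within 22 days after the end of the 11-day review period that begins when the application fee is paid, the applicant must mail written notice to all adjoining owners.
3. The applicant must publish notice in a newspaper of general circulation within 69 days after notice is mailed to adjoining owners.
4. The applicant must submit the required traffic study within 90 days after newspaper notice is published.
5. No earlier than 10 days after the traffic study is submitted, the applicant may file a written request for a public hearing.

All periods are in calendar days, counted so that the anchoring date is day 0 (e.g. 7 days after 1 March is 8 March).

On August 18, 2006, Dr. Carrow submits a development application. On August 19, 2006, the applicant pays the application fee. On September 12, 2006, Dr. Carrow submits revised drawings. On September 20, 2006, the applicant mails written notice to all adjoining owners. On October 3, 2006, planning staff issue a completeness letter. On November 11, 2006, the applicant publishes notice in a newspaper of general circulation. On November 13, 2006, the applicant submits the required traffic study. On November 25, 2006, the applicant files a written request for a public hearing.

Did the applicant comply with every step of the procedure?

Step 1 — counting 26 days from August 18, 2006 (when the application is submitted) gives a deadline of September 13, 2006; August 19, 2006 is within that limit.
Step 2 — counting 22 days from August 30, 2006 (end of the 11-day review period, which began when the application fee is paid on August 19, 2006) gives a deadline of September 21, 2006; completed September 20, 2006, before the deadline.
Step 3 — counting 69 days from September 20, 2006 (when notice is mailed to adjoining owners) gives a deadline of November 28, 2006; completed November 11, 2006, before the deadline.
Step 4 — counting 90 days from November 11, 2006 (when newspaper notice is published) gives a deadline of February 9, 2007; November 13, 2006 is within that limit.
Step 5 — must wait 10 days from November 13, 2006 (when the traffic study is submitted), so not before November 23, 2006; November 25, 2006 is on or after that date.

Yes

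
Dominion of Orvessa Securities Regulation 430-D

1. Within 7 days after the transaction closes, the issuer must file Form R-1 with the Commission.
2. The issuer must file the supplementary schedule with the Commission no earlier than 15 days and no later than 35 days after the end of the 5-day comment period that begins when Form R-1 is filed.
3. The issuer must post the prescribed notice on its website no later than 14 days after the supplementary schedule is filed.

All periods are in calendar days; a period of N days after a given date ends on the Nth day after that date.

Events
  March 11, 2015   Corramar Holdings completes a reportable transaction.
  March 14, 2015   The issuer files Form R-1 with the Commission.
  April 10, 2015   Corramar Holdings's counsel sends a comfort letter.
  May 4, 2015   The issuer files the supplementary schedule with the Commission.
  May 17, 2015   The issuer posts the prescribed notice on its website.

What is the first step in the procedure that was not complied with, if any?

Step 2

Step 1 — counting 7 days from March 11, 2015 (when the transaction closes) gives a deadline of March 18, 2015; completed March 14, 2015, before the deadline.
Step 2 — 15 and 35 days from March 19, 2015 (end of the 5-day comment period, which began when Form R-1 is filed on March 14, 2015) are April 3, 2015 and April 23, 2015 respectively; May 4, 2015 is 11 days past the end of the window.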